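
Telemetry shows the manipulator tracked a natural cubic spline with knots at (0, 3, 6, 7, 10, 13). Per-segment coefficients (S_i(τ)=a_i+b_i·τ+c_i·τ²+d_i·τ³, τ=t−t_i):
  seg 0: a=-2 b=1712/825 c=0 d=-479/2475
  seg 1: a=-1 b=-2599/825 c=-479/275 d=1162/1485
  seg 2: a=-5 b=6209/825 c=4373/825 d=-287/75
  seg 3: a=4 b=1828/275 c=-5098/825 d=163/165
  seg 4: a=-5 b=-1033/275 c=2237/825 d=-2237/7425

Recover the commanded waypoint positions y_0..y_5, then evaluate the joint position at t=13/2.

y_0=-2 y_1=-1 y_2=-5 y_3=4 y_4=-5 y_5=0
S(13/2) = -103/264

y_0 = S_0(0) = a_0 = -2
y_1 = S_1(0) = a_1 = -1
y_2 = S_2(0) = a_2 = -5
y_3 = S_3(0) = a_3 = 4
y_4 = S_4(0) = a_4 = -5
y_5 = S_4(3) = 0
t_q=13/2 is in segment 2 (τ=1/2); S_2(τ)=-103/264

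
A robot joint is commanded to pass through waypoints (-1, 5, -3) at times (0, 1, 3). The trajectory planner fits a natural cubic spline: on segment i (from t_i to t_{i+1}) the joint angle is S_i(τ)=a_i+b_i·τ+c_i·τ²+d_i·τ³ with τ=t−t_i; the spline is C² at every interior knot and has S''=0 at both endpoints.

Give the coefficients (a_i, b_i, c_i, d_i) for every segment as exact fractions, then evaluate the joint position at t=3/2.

Δ: Δ0=6, Δ1=-4
row 1: diag=6, rhs=-60; c'=1/3, d'=-10
back: M1=-10
M: M0=0, M1=-10, M2=0
seg 0: a=-1, c=M0/2=0, d=(M1−M0)/(6·1)=-5/3, b=Δ0−h0·(2M0+M1)/6=23/3
seg 1: a=5, c=M1/2=-5, d=(M2−M1)/(6·2)=5/6, b=Δ1−h1·(2M1+M2)/6=8/3
t_q=3/2 → seg 1, τ=1/2; S=5+8/3·τ+-5·τ²+5/6·τ³=83/16

  seg 0: a=-1 b=23/3 c=0 d=-5/3
  seg 1: a=5 b=8/3 c=-5 d=5/6
S(3/2) = 83/16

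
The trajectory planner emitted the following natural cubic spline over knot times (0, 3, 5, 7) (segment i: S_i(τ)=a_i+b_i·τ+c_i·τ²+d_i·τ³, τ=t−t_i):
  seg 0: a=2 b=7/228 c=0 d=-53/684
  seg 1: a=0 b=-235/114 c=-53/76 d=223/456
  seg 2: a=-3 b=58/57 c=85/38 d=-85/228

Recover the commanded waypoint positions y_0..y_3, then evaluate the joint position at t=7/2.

y_0=2 y_1=0 y_2=-3 y_3=5
S(7/2) = -1391/1216

y_0 = S_0(0) = a_0 = 2
y_1 = S_1(0) = a_1 = 0
y_2 = S_2(0) = a_2 = -3
y_3 = S_2(2) = 5
t_q=7/2 is in segment 1 (τ=1/2); S_1(τ)=-1391/1216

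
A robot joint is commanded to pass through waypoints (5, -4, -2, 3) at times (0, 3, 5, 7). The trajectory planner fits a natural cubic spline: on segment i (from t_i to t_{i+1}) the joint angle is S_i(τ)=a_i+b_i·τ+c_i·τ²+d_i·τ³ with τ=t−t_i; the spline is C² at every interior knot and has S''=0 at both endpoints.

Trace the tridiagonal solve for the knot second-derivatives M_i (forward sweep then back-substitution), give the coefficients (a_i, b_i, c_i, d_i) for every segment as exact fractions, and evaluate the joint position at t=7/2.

  seg 0: a=5 b=-315/76 c=0 d=29/228
  seg 1: a=-4 b=-27/38 c=87/76 d=-11/76
  seg 2: a=-2 b=81/38 c=21/76 d=-7/152
S(7/2) = -2485/608

Δ: Δ0=-3, Δ1=1, Δ2=5/2
row 1: diag=10, rhs=24; c'=1/5, d'=12/5
row 2: denom=8−2·1/5=38/5; d'=(9−2·12/5)/(38/5)=21/38
back: M2=21/38
back: M1=12/5−1/5·21/38=87/38
M: M0=0, M1=87/38, M2=21/38, M3=0
seg 0: a=5, c=M0/2=0, d=(M1−M0)/(6·3)=29/228, b=Δ0−h0·(2M0+M1)/6=-315/76
seg 1: a=-4, c=M1/2=87/76, d=(M2−M1)/(6·2)=-11/76, b=Δ1−h1·(2M1+M2)/6=-27/38
seg 2: a=-2, c=M2/2=21/76, d=(M3−M2)/(6·2)=-7/152, b=Δ2−h2·(2M2+M3)/6=81/38
t_q=7/2 → seg 1, τ=1/2; S=-4+-27/38·τ+87/76·τ²+-11/76·τ³=-2485/608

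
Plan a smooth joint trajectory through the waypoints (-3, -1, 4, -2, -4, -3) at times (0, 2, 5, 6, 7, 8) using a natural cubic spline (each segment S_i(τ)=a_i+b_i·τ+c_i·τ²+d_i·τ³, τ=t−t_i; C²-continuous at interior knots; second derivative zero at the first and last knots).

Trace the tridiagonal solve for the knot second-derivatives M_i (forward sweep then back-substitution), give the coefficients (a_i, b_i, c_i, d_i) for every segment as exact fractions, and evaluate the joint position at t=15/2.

  seg 0: a=-3 b=307/3075 c=0 d=692/3075
  seg 1: a=-1 b=8611/3075 c=1384/1025 d=-5314/9225
  seg 2: a=4 b=-14303/3075 c=-786/205 d=7643/3075
  seg 3: a=-2 b=-14954/3075 c=3713/1025 d=-467/615
  seg 4: a=-4 b=319/3075 c=1378/1025 d=-1378/3075
S(15/2) = -15039/4100

Δ: Δ0=1, Δ1=5/3, Δ2=-6, Δ3=-2, Δ4=1
row 1: diag=10, rhs=4; c'=3/10, d'=2/5
row 2: denom=8−3·3/10=71/10; d'=(-46−3·2/5)/(71/10)=-472/71
row 3: denom=4−1·10/71=274/71; d'=(24−1·-472/71)/(274/71)=1088/137
row 4: denom=4−1·71/274=1025/274; d'=(18−1·1088/137)/(1025/274)=2756/1025
back: M4=2756/1025
back: M3=1088/137−71/274·2756/1025=7426/1025
back: M2=-472/71−10/71·7426/1025=-1572/205
back: M1=2/5−3/10·-1572/205=2768/1025
M: M0=0, M1=2768/1025, M2=-1572/205, M3=7426/1025, M4=2756/1025, M5=0
seg 0: a=-3, c=M0/2=0, d=(M1−M0)/(6·2)=692/3075, b=Δ0−h0·(2M0+M1)/6=307/3075
seg 1: a=-1, c=M1/2=1384/1025, d=(M2−M1)/(6·3)=-5314/9225, b=Δ1−h1·(2M1+M2)/6=8611/3075
seg 2: a=4, c=M2/2=-786/205, d=(M3−M2)/(6·1)=7643/3075, b=Δ2−h2·(2M2+M3)/6=-14303/3075
seg 3: a=-2, c=M3/2=3713/1025, d=(M4−M3)/(6·1)=-467/615, b=Δ3−h3·(2M3+M4)/6=-14954/3075
seg 4: a=-4, c=M4/2=1378/1025, d=(M5−M4)/(6·1)=-1378/3075, b=Δ4−h4·(2M4+M5)/6=319/3075
t_q=15/2 → seg 4, τ=1/2; S=-4+319/3075·τ+1378/1025·τ²+-1378/3075·τ³=-15039/4100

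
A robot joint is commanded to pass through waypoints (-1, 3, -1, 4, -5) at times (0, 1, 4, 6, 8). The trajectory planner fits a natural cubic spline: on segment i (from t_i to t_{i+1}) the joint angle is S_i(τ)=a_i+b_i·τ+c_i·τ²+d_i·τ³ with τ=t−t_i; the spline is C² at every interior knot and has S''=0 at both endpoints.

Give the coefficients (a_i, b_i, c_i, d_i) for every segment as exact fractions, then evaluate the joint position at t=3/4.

  seg 0: a=-1 b=4025/804 c=0 d=-809/804
  seg 1: a=3 b=799/402 c=-809/268 d=1537/2412
  seg 2: a=-1 b=869/804 c=182/67 d=-3227/3216
  seg 3: a=4 b=-19/201 c=-1771/536 d=1771/3216
S(3/4) = 39967/17152

Δ: Δ0=4, Δ1=-4/3, Δ2=5/2, Δ3=-9/2
row 1: diag=8, rhs=-32; c'=3/8, d'=-4
row 2: denom=10−3·3/8=71/8; d'=(23−3·-4)/(71/8)=280/71
row 3: denom=8−2·16/71=536/71; d'=(-42−2·280/71)/(536/71)=-1771/268
back: M3=-1771/268
back: M2=280/71−16/71·-1771/268=364/67
back: M1=-4−3/8·364/67=-809/134
M: M0=0, M1=-809/134, M2=364/67, M3=-1771/268, M4=0
seg 0: a=-1, c=M0/2=0, d=(M1−M0)/(6·1)=-809/804, b=Δ0−h0·(2M0+M1)/6=4025/804
seg 1: a=3, c=M1/2=-809/268, d=(M2−M1)/(6·3)=1537/2412, b=Δ1−h1·(2M1+M2)/6=799/402
seg 2: a=-1, c=M2/2=182/67, d=(M3−M2)/(6·2)=-3227/3216, b=Δ2−h2·(2M2+M3)/6=869/804
seg 3: a=4, c=M3/2=-1771/536, d=(M4−M3)/(6·2)=1771/3216, b=Δ3−h3·(2M3+M4)/6=-19/201
t_q=3/4 → seg 0, τ=3/4; S=-1+4025/804·τ+0·τ²+-809/804·τ³=39967/17152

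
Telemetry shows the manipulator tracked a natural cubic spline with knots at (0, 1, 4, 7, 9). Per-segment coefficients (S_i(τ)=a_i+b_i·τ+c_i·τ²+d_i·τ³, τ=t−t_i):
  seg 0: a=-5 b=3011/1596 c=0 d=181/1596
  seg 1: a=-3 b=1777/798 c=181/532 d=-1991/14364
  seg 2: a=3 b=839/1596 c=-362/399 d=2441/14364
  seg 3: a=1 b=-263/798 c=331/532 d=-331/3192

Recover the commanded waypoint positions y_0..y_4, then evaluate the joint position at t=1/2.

y_0 = S_0(0) = a_0 = -5
y_1 = S_1(0) = a_1 = -3
y_2 = S_2(0) = a_2 = 3
y_3 = S_3(0) = a_3 = 1
y_4 = S_3(2) = 2
t_q=1/2 is in segment 0 (τ=1/2); S_0(τ)=-17205/4256

y_0=-5 y_1=-3 y_2=3 y_3=1 y_4=2
S(1/2) = -17205/4256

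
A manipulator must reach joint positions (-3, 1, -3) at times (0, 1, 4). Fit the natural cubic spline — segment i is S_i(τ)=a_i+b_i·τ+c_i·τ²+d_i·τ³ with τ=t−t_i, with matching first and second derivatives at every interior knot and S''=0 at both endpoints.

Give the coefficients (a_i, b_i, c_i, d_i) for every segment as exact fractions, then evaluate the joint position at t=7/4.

Δ: Δ0=4, Δ1=-4/3
row 1: diag=8, rhs=-32; c'=3/8, d'=-4
back: M1=-4
M: M0=0, M1=-4, M2=0
seg 0: a=-3, c=M0/2=0, d=(M1−M0)/(6·1)=-2/3, b=Δ0−h0·(2M0+M1)/6=14/3
seg 1: a=1, c=M1/2=-2, d=(M2−M1)/(6·3)=2/9, b=Δ1−h1·(2M1+M2)/6=8/3
t_q=7/4 → seg 1, τ=3/4; S=1+8/3·τ+-2·τ²+2/9·τ³=63/32

  seg 0: a=-3 b=14/3 c=0 d=-2/3
  seg 1: a=1 b=8/3 c=-2 d=2/9
S(7/4) = 63/32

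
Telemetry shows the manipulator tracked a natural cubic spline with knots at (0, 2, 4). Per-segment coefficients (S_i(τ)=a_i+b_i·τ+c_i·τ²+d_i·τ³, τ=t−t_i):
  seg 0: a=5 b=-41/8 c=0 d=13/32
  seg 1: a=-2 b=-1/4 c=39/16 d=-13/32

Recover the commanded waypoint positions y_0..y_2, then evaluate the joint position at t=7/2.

y_0 = S_0(0) = a_0 = 5
y_1 = S_1(0) = a_1 = -2
y_2 = S_1(2) = 4
t_q=7/2 is in segment 1 (τ=3/2); S_1(τ)=445/256

y_0=5 y_1=-2 y_2=4
S(7/2) = 445/256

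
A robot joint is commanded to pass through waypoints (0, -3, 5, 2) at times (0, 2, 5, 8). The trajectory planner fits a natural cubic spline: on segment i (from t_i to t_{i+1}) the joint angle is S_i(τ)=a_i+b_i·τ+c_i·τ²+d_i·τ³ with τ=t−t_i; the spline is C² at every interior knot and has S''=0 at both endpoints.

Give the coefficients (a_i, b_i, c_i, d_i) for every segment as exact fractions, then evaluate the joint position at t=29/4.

Δ: Δ0=-3/2, Δ1=8/3, Δ2=-1
row 1: diag=10, rhs=25; c'=3/10, d'=5/2
row 2: denom=12−3·3/10=111/10; d'=(-22−3·5/2)/(111/10)=-295/111
back: M2=-295/111
back: M1=5/2−3/10·-295/111=122/37
M: M0=0, M1=122/37, M2=-295/111, M3=0
seg 0: a=0, c=M0/2=0, d=(M1−M0)/(6·2)=61/222, b=Δ0−h0·(2M0+M1)/6=-577/222
seg 1: a=-3, c=M1/2=61/37, d=(M2−M1)/(6·3)=-661/1998, b=Δ1−h1·(2M1+M2)/6=155/222
seg 2: a=5, c=M2/2=-295/222, d=(M3−M2)/(6·3)=295/1998, b=Δ2−h2·(2M2+M3)/6=184/111
t_q=29/4 → seg 2, τ=9/4; S=5+184/111·τ+-295/222·τ²+295/1998·τ³=17449/4736

  seg 0: a=0 b=-577/222 c=0 d=61/222
  seg 1: a=-3 b=155/222 c=61/37 d=-661/1998
  seg 2: a=5 b=184/111 c=-295/222 d=295/1998
S(29/4) = 17449/4736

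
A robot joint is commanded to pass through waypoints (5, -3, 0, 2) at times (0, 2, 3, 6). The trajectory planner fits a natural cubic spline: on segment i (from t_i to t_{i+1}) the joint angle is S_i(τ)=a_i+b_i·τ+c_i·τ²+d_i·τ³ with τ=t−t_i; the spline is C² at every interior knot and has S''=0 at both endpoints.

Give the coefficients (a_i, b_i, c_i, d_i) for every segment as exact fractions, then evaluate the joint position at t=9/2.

  seg 0: a=5 b=-914/141 c=0 d=175/282
  seg 1: a=-3 b=136/141 c=175/47 d=-238/141
  seg 2: a=0 b=472/141 c=-63/47 d=7/47
S(9/2) = 943/376

Δ: Δ0=-4, Δ1=3, Δ2=2/3
row 1: diag=6, rhs=42; c'=1/6, d'=7
row 2: denom=8−1·1/6=47/6; d'=(-14−1·7)/(47/6)=-126/47
back: M2=-126/47
back: M1=7−1/6·-126/47=350/47
M: M0=0, M1=350/47, M2=-126/47, M3=0
seg 0: a=5, c=M0/2=0, d=(M1−M0)/(6·2)=175/282, b=Δ0−h0·(2M0+M1)/6=-914/141
seg 1: a=-3, c=M1/2=175/47, d=(M2−M1)/(6·1)=-238/141, b=Δ1−h1·(2M1+M2)/6=136/141
seg 2: a=0, c=M2/2=-63/47, d=(M3−M2)/(6·3)=7/47, b=Δ2−h2·(2M2+M3)/6=472/141
t_q=9/2 → seg 2, τ=3/2; S=0+472/141·τ+-63/47·τ²+7/47·τ³=943/376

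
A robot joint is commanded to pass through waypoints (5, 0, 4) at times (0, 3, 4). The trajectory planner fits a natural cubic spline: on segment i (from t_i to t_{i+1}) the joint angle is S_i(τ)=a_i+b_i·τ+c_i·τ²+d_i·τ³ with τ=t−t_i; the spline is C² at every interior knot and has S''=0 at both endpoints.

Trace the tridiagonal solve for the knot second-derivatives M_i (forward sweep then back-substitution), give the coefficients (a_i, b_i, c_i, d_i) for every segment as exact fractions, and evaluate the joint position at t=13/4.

  seg 0: a=5 b=-91/24 c=0 d=17/72
  seg 1: a=0 b=31/12 c=17/8 d=-17/24
S(13/4) = 393/512

Δ: Δ0=-5/3, Δ1=4
row 1: diag=8, rhs=34; c'=1/8, d'=17/4
back: M1=17/4
M: M0=0, M1=17/4, M2=0
seg 0: a=5, c=M0/2=0, d=(M1−M0)/(6·3)=17/72, b=Δ0−h0·(2M0+M1)/6=-91/24
seg 1: a=0, c=M1/2=17/8, d=(M2−M1)/(6·1)=-17/24, b=Δ1−h1·(2M1+M2)/6=31/12
t_q=13/4 → seg 1, τ=1/4; S=0+31/12·τ+17/8·τ²+-17/24·τ³=393/512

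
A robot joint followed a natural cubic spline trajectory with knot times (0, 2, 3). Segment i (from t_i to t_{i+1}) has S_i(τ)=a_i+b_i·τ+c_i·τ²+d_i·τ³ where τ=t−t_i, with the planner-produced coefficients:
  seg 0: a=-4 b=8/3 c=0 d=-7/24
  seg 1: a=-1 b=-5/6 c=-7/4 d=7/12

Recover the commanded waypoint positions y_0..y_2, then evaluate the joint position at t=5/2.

y_0=-4 y_1=-1 y_2=-3
S(5/2) = -57/32

y_0 = S_0(0) = a_0 = -4
y_1 = S_1(0) = a_1 = -1
y_2 = S_1(1) = -3
t_q=5/2 is in segment 1 (τ=1/2); S_1(τ)=-57/32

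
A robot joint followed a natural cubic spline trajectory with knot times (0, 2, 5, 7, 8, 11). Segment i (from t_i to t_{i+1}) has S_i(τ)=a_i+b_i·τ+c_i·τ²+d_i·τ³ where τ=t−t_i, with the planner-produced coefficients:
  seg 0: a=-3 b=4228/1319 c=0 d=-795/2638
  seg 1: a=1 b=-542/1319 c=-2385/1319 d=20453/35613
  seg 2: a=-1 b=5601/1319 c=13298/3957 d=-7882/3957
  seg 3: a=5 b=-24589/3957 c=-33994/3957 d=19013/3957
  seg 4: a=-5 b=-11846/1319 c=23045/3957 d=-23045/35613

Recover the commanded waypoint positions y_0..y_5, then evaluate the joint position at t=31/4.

y_0 = S_0(0) = a_0 = -3
y_1 = S_1(0) = a_1 = 1
y_2 = S_2(0) = a_2 = -1
y_3 = S_3(0) = a_3 = 5
y_4 = S_4(0) = a_4 = -5
y_5 = S_4(3) = 3
t_q=31/4 is in segment 3 (τ=3/4); S_3(τ)=-208155/84416

y_0=-3 y_1=1 y_2=-1 y_3=5 y_4=-5 y_5=3
S(31/4) = -208155/84416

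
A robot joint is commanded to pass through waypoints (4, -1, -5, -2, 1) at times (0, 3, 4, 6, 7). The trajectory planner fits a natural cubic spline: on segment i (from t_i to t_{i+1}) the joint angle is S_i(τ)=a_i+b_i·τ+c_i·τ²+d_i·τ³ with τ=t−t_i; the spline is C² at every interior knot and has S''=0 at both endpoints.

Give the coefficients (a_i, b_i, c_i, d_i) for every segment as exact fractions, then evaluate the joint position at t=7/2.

  seg 0: a=4 b=-154/375 c=0 d=-157/1125
  seg 1: a=-1 b=-1567/375 c=-157/125 d=538/375
  seg 2: a=-5 b=-179/75 c=381/125 d=-1657/3000
  seg 3: a=-2 b=2383/750 c=-133/500 d=133/1500
S(7/2) = -403/125

Δ: Δ0=-5/3, Δ1=-4, Δ2=3/2, Δ3=3
row 1: diag=8, rhs=-14; c'=1/8, d'=-7/4
row 2: denom=6−1·1/8=47/8; d'=(33−1·-7/4)/(47/8)=278/47
row 3: denom=6−2·16/47=250/47; d'=(9−2·278/47)/(250/47)=-133/250
back: M3=-133/250
back: M2=278/47−16/47·-133/250=762/125
back: M1=-7/4−1/8·762/125=-314/125
M: M0=0, M1=-314/125, M2=762/125, M3=-133/250, M4=0
seg 0: a=4, c=M0/2=0, d=(M1−M0)/(6·3)=-157/1125, b=Δ0−h0·(2M0+M1)/6=-154/375
seg 1: a=-1, c=M1/2=-157/125, d=(M2−M1)/(6·1)=538/375, b=Δ1−h1·(2M1+M2)/6=-1567/375
seg 2: a=-5, c=M2/2=381/125, d=(M3−M2)/(6·2)=-1657/3000, b=Δ2−h2·(2M2+M3)/6=-179/75
seg 3: a=-2, c=M3/2=-133/500, d=(M4−M3)/(6·1)=133/1500, b=Δ3−h3·(2M3+M4)/6=2383/750
t_q=7/2 → seg 1, τ=1/2; S=-1+-1567/375·τ+-157/125·τ²+538/375·τ³=-403/125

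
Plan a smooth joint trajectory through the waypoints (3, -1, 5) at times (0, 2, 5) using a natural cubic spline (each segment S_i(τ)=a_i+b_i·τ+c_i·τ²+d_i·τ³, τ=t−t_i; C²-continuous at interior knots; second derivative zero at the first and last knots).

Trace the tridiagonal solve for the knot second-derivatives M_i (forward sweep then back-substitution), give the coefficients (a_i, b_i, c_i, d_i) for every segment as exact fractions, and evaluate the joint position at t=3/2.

  seg 0: a=3 b=-14/5 c=0 d=1/5
  seg 1: a=-1 b=-2/5 c=6/5 d=-2/15
S(3/2) = -21/40

Δ: Δ0=-2, Δ1=2
row 1: diag=10, rhs=24; c'=3/10, d'=12/5
back: M1=12/5
M: M0=0, M1=12/5, M2=0
seg 0: a=3, c=M0/2=0, d=(M1−M0)/(6·2)=1/5, b=Δ0−h0·(2M0+M1)/6=-14/5
seg 1: a=-1, c=M1/2=6/5, d=(M2−M1)/(6·3)=-2/15, b=Δ1−h1·(2M1+M2)/6=-2/5
t_q=3/2 → seg 0, τ=3/2; S=3+-14/5·τ+0·τ²+1/5·τ³=-21/40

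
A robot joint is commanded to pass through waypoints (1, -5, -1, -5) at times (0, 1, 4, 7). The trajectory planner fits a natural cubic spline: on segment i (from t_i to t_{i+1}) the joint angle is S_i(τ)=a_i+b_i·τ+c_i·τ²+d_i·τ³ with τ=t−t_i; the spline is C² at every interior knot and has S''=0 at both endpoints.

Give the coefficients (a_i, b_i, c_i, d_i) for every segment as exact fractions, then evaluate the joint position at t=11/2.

Δ: Δ0=-6, Δ1=4/3, Δ2=-4/3
row 1: diag=8, rhs=44; c'=3/8, d'=11/2
row 2: denom=12−3·3/8=87/8; d'=(-16−3·11/2)/(87/8)=-260/87
back: M2=-260/87
back: M1=11/2−3/8·-260/87=192/29
M: M0=0, M1=192/29, M2=-260/87, M3=0
seg 0: a=1, c=M0/2=0, d=(M1−M0)/(6·1)=32/29, b=Δ0−h0·(2M0+M1)/6=-206/29
seg 1: a=-5, c=M1/2=96/29, d=(M2−M1)/(6·3)=-418/783, b=Δ1−h1·(2M1+M2)/6=-110/29
seg 2: a=-1, c=M2/2=-130/87, d=(M3−M2)/(6·3)=130/783, b=Δ2−h2·(2M2+M3)/6=48/29
t_q=11/2 → seg 2, τ=3/2; S=-1+48/29·τ+-130/87·τ²+130/783·τ³=-153/116

  seg 0: a=1 b=-206/29 c=0 d=32/29
  seg 1: a=-5 b=-110/29 c=96/29 d=-418/783
  seg 2: a=-1 b=48/29 c=-130/87 d=130/783
S(11/2) = -153/116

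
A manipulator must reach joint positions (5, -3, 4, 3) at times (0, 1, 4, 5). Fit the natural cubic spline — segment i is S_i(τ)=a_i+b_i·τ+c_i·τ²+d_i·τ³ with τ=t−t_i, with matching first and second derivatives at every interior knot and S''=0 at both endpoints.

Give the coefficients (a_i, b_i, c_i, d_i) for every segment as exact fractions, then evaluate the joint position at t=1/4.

  seg 0: a=5 b=-1598/165 c=0 d=278/165
  seg 1: a=-3 b=-764/165 c=278/55 d=-41/45
  seg 2: a=4 b=181/165 c=-173/55 d=173/165
S(1/4) = 917/352

Δ: Δ0=-8, Δ1=7/3, Δ2=-1
row 1: diag=8, rhs=62; c'=3/8, d'=31/4
row 2: denom=8−3·3/8=55/8; d'=(-20−3·31/4)/(55/8)=-346/55
back: M2=-346/55
back: M1=31/4−3/8·-346/55=556/55
M: M0=0, M1=556/55, M2=-346/55, M3=0
seg 0: a=5, c=M0/2=0, d=(M1−M0)/(6·1)=278/165, b=Δ0−h0·(2M0+M1)/6=-1598/165
seg 1: a=-3, c=M1/2=278/55, d=(M2−M1)/(6·3)=-41/45, b=Δ1−h1·(2M1+M2)/6=-764/165
seg 2: a=4, c=M2/2=-173/55, d=(M3−M2)/(6·1)=173/165, b=Δ2−h2·(2M2+M3)/6=181/165
t_q=1/4 → seg 0, τ=1/4; S=5+-1598/165·τ+0·τ²+278/165·τ³=917/352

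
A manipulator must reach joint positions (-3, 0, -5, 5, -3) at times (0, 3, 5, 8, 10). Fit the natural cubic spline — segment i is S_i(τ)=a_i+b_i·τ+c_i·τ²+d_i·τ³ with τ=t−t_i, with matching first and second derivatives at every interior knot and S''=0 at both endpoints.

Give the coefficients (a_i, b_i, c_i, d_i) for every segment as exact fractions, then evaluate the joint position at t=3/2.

  seg 0: a=-3 b=923/348 c=0 d=-575/3132
  seg 1: a=0 b=-401/174 c=-575/348 d=541/696
  seg 2: a=-5 b=12/29 c=262/87 d=-532/783
  seg 3: a=5 b=4/29 c=-90/29 d=15/29
S(3/2) = 333/928

Δ: Δ0=1, Δ1=-5/2, Δ2=10/3, Δ3=-4
row 1: diag=10, rhs=-21; c'=1/5, d'=-21/10
row 2: denom=10−2·1/5=48/5; d'=(35−2·-21/10)/(48/5)=49/12
row 3: denom=10−3·5/16=145/16; d'=(-44−3·49/12)/(145/16)=-180/29
back: M3=-180/29
back: M2=49/12−5/16·-180/29=524/87
back: M1=-21/10−1/5·524/87=-575/174
M: M0=0, M1=-575/174, M2=524/87, M3=-180/29, M4=0
seg 0: a=-3, c=M0/2=0, d=(M1−M0)/(6·3)=-575/3132, b=Δ0−h0·(2M0+M1)/6=923/348
seg 1: a=0, c=M1/2=-575/348, d=(M2−M1)/(6·2)=541/696, b=Δ1−h1·(2M1+M2)/6=-401/174
seg 2: a=-5, c=M2/2=262/87, d=(M3−M2)/(6·3)=-532/783, b=Δ2−h2·(2M2+M3)/6=12/29
seg 3: a=5, c=M3/2=-90/29, d=(M4−M3)/(6·2)=15/29, b=Δ3−h3·(2M3+M4)/6=4/29
t_q=3/2 → seg 0, τ=3/2; S=-3+923/348·τ+0·τ²+-575/3132·τ³=333/928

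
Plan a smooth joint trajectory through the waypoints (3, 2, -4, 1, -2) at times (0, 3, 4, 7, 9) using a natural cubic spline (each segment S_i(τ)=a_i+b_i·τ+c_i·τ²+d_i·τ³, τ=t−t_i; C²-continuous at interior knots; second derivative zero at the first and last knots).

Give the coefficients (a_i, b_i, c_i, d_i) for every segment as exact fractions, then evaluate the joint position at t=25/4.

Δ: Δ0=-1/3, Δ1=-6, Δ2=5/3, Δ3=-3/2
row 1: diag=8, rhs=-34; c'=1/8, d'=-17/4
row 2: denom=8−1·1/8=63/8; d'=(46−1·-17/4)/(63/8)=134/21
row 3: denom=10−3·8/21=62/7; d'=(-19−3·134/21)/(62/7)=-267/62
back: M3=-267/62
back: M2=134/21−8/21·-267/62=746/93
back: M1=-17/4−1/8·746/93=-977/186
M: M0=0, M1=-977/186, M2=746/93, M3=-267/62, M4=0
seg 0: a=3, c=M0/2=0, d=(M1−M0)/(6·3)=-977/3348, b=Δ0−h0·(2M0+M1)/6=853/372
seg 1: a=2, c=M1/2=-977/372, d=(M2−M1)/(6·1)=823/372, b=Δ1−h1·(2M1+M2)/6=-1039/186
seg 2: a=-4, c=M2/2=373/93, d=(M3−M2)/(6·3)=-2293/3348, b=Δ2−h2·(2M2+M3)/6=-521/124
seg 3: a=1, c=M3/2=-267/124, d=(M4−M3)/(6·2)=89/248, b=Δ3−h3·(2M3+M4)/6=85/62
t_q=25/4 → seg 2, τ=9/4; S=-4+-521/124·τ+373/93·τ²+-2293/3348·τ³=-7543/7936

  seg 0: a=3 b=853/372 c=0 d=-977/3348
  seg 1: a=2 b=-1039/186 c=-977/372 d=823/372
  seg 2: a=-4 b=-521/124 c=373/93 d=-2293/3348
  seg 3: a=1 b=85/62 c=-267/124 d=89/248
S(25/4) = -7543/7936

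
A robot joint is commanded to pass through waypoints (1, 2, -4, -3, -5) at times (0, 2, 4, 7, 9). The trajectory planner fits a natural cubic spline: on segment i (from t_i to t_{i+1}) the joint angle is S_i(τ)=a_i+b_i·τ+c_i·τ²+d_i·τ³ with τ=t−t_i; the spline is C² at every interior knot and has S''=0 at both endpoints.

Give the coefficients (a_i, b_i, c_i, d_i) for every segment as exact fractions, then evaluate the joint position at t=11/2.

Δ: Δ0=1/2, Δ1=-3, Δ2=1/3, Δ3=-1
row 1: diag=8, rhs=-21; c'=1/4, d'=-21/8
row 2: denom=10−2·1/4=19/2; d'=(20−2·-21/8)/(19/2)=101/38
row 3: denom=10−3·6/19=172/19; d'=(-8−3·101/38)/(172/19)=-607/344
back: M3=-607/344
back: M2=101/38−6/19·-607/344=553/172
back: M1=-21/8−1/4·553/172=-2359/688
M: M0=0, M1=-2359/688, M2=553/172, M3=-607/344, M4=0
seg 0: a=1, c=M0/2=0, d=(M1−M0)/(6·2)=-2359/8256, b=Δ0−h0·(2M0+M1)/6=3391/2064
seg 1: a=2, c=M1/2=-2359/1376, d=(M2−M1)/(6·2)=4571/8256, b=Δ1−h1·(2M1+M2)/6=-1843/1032
seg 2: a=-4, c=M2/2=553/344, d=(M3−M2)/(6·3)=-571/2064, b=Δ2−h2·(2M2+M3)/6=-4127/2064
seg 3: a=-3, c=M3/2=-607/688, d=(M4−M3)/(6·2)=607/4128, b=Δ3−h3·(2M3+M4)/6=91/516
t_q=11/2 → seg 2, τ=3/2; S=-4+-4127/2064·τ+553/344·τ²+-571/2064·τ³=-23755/5504

  seg 0: a=1 b=3391/2064 c=0 d=-2359/8256
  seg 1: a=2 b=-1843/1032 c=-2359/1376 d=4571/8256
  seg 2: a=-4 b=-4127/2064 c=553/344 d=-571/2064
  seg 3: a=-3 b=91/516 c=-607/688 d=607/4128
S(11/2) = -23755/5504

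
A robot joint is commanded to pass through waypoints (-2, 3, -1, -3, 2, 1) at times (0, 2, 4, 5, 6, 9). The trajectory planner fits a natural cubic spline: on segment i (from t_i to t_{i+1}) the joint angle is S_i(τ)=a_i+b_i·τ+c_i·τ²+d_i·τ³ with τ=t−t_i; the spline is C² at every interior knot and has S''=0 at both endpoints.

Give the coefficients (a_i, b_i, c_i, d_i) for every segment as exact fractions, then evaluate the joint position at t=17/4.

Δ: Δ0=5/2, Δ1=-2, Δ2=-2, Δ3=5, Δ4=-1/3
row 1: diag=8, rhs=-27; c'=1/4, d'=-27/8
row 2: denom=6−2·1/4=11/2; d'=(0−2·-27/8)/(11/2)=27/22
row 3: denom=4−1·2/11=42/11; d'=(42−1·27/22)/(42/11)=299/28
row 4: denom=8−1·11/42=325/42; d'=(-32−1·299/28)/(325/42)=-717/130
back: M4=-717/130
back: M3=299/28−11/42·-717/130=788/65
back: M2=27/22−2/11·788/65=-127/130
back: M1=-27/8−1/4·-127/130=-407/130
M: M0=0, M1=-407/130, M2=-127/130, M3=788/65, M4=-717/130, M5=0
seg 0: a=-2, c=M0/2=0, d=(M1−M0)/(6·2)=-407/1560, b=Δ0−h0·(2M0+M1)/6=691/195
seg 1: a=3, c=M1/2=-407/260, d=(M2−M1)/(6·2)=7/39, b=Δ1−h1·(2M1+M2)/6=161/390
seg 2: a=-1, c=M2/2=-127/260, d=(M3−M2)/(6·1)=131/60, b=Δ2−h2·(2M2+M3)/6=-1441/390
seg 3: a=-3, c=M3/2=394/65, d=(M4−M3)/(6·1)=-2293/780, b=Δ3−h3·(2M3+M4)/6=293/156
seg 4: a=2, c=M4/2=-717/260, d=(M5−M4)/(6·3)=239/780, b=Δ4−h4·(2M4+M5)/6=2021/390
t_q=17/4 → seg 2, τ=1/4; S=-1+-1441/390·τ+-127/260·τ²+131/60·τ³=-31951/16640

  seg 0: a=-2 b=691/195 c=0 d=-407/1560
  seg 1: a=3 b=161/390 c=-407/260 d=7/39
  seg 2: a=-1 b=-1441/390 c=-127/260 d=131/60
  seg 3: a=-3 b=293/156 c=394/65 d=-2293/780
  seg 4: a=2 b=2021/390 c=-717/260 d=239/780
S(17/4) = -31951/16640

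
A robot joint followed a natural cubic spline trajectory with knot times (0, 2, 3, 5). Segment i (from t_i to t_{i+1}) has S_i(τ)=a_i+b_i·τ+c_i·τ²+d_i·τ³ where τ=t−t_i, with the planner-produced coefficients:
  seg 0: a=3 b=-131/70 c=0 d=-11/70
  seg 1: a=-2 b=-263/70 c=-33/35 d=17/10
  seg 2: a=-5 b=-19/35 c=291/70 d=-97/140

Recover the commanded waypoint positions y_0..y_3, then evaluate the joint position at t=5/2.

y_0=3 y_1=-2 y_2=-5 y_3=5
S(5/2) = -437/112

y_0 = S_0(0) = a_0 = 3
y_1 = S_1(0) = a_1 = -2
y_2 = S_2(0) = a_2 = -5
y_3 = S_2(2) = 5
t_q=5/2 is in segment 1 (τ=1/2); S_1(τ)=-437/112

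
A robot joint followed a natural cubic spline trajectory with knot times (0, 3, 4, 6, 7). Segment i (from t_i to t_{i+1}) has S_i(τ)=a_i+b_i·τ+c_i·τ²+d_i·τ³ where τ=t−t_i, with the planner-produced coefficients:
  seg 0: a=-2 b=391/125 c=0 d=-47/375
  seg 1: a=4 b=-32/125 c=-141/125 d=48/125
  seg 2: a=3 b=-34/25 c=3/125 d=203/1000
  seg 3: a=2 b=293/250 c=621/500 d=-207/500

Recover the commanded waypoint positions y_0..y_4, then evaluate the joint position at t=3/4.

y_0=-2 y_1=4 y_2=3 y_3=2 y_4=4
S(3/4) = 469/1600

y_0 = S_0(0) = a_0 = -2
y_1 = S_1(0) = a_1 = 4
y_2 = S_2(0) = a_2 = 3
y_3 = S_3(0) = a_3 = 2
y_4 = S_3(1) = 4
t_q=3/4 is in segment 0 (τ=3/4); S_0(τ)=469/1600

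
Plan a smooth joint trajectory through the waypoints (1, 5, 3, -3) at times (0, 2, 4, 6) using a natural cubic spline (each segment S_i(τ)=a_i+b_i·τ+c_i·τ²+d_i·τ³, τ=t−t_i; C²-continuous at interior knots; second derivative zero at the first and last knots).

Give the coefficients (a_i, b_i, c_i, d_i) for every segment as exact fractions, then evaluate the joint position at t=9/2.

Δ: Δ0=2, Δ1=-1, Δ2=-3
row 1: diag=8, rhs=-18; c'=1/4, d'=-9/4
row 2: denom=8−2·1/4=15/2; d'=(-12−2·-9/4)/(15/2)=-1
back: M2=-1
back: M1=-9/4−1/4·-1=-2
M: M0=0, M1=-2, M2=-1, M3=0
seg 0: a=1, c=M0/2=0, d=(M1−M0)/(6·2)=-1/6, b=Δ0−h0·(2M0+M1)/6=8/3
seg 1: a=5, c=M1/2=-1, d=(M2−M1)/(6·2)=1/12, b=Δ1−h1·(2M1+M2)/6=2/3
seg 2: a=3, c=M2/2=-1/2, d=(M3−M2)/(6·2)=1/12, b=Δ2−h2·(2M2+M3)/6=-7/3
t_q=9/2 → seg 2, τ=1/2; S=3+-7/3·τ+-1/2·τ²+1/12·τ³=55/32

  seg 0: a=1 b=8/3 c=0 d=-1/6
  seg 1: a=5 b=2/3 c=-1 d=1/12
  seg 2: a=3 b=-7/3 c=-1/2 d=1/12
S(9/2) = 55/32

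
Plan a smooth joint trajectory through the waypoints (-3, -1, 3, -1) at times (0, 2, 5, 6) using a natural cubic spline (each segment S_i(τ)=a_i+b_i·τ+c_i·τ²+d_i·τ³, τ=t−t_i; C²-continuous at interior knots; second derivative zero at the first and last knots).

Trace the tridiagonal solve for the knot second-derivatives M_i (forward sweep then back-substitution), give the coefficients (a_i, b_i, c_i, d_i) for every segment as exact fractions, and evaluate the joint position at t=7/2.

  seg 0: a=-3 b=101/213 c=0 d=28/213
  seg 1: a=-1 b=437/213 c=56/71 d=-73/213
  seg 2: a=3 b=-526/213 c=-163/71 d=163/213
S(7/2) = 1531/568

Δ: Δ0=1, Δ1=4/3, Δ2=-4
row 1: diag=10, rhs=2; c'=3/10, d'=1/5
row 2: denom=8−3·3/10=71/10; d'=(-32−3·1/5)/(71/10)=-326/71
back: M2=-326/71
back: M1=1/5−3/10·-326/71=112/71
M: M0=0, M1=112/71, M2=-326/71, M3=0
seg 0: a=-3, c=M0/2=0, d=(M1−M0)/(6·2)=28/213, b=Δ0−h0·(2M0+M1)/6=101/213
seg 1: a=-1, c=M1/2=56/71, d=(M2−M1)/(6·3)=-73/213, b=Δ1−h1·(2M1+M2)/6=437/213
seg 2: a=3, c=M2/2=-163/71, d=(M3−M2)/(6·1)=163/213, b=Δ2−h2·(2M2+M3)/6=-526/213
t_q=7/2 → seg 1, τ=3/2; S=-1+437/213·τ+56/71·τ²+-73/213·τ³=1531/568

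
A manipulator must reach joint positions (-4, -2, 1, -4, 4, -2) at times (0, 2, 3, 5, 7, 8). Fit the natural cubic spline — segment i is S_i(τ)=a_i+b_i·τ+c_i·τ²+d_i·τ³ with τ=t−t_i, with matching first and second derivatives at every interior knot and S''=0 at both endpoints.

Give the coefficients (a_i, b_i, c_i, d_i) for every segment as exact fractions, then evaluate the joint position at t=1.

  seg 0: a=-4 b=-71/349 c=0 d=105/349
  seg 1: a=-2 b=1189/349 c=630/349 d=-772/349
  seg 2: a=1 b=133/349 c=-1686/349 d=4733/2792
  seg 3: a=-4 b=977/698 c=7455/1396 d=-705/349
  seg 4: a=4 b=-1033/698 c=-9465/1396 d=3155/1396
S(1) = -1362/349

Δ: Δ0=1, Δ1=3, Δ2=-5/2, Δ3=4, Δ4=-6
row 1: diag=6, rhs=12; c'=1/6, d'=2
row 2: denom=6−1·1/6=35/6; d'=(-33−1·2)/(35/6)=-6
row 3: denom=8−2·12/35=256/35; d'=(39−2·-6)/(256/35)=1785/256
row 4: denom=6−2·35/128=349/64; d'=(-60−2·1785/256)/(349/64)=-9465/698
back: M4=-9465/698
back: M3=1785/256−35/128·-9465/698=7455/698
back: M2=-6−12/35·7455/698=-3372/349
back: M1=2−1/6·-3372/349=1260/349
M: M0=0, M1=1260/349, M2=-3372/349, M3=7455/698, M4=-9465/698, M5=0
seg 0: a=-4, c=M0/2=0, d=(M1−M0)/(6·2)=105/349, b=Δ0−h0·(2M0+M1)/6=-71/349
seg 1: a=-2, c=M1/2=630/349, d=(M2−M1)/(6·1)=-772/349, b=Δ1−h1·(2M1+M2)/6=1189/349
seg 2: a=1, c=M2/2=-1686/349, d=(M3−M2)/(6·2)=4733/2792, b=Δ2−h2·(2M2+M3)/6=133/349
seg 3: a=-4, c=M3/2=7455/1396, d=(M4−M3)/(6·2)=-705/349, b=Δ3−h3·(2M3+M4)/6=977/698
seg 4: a=4, c=M4/2=-9465/1396, d=(M5−M4)/(6·1)=3155/1396, b=Δ4−h4·(2M4+M5)/6=-1033/698
t_q=1 → seg 0, τ=1; S=-4+-71/349·τ+0·τ²+105/349·τ³=-1362/349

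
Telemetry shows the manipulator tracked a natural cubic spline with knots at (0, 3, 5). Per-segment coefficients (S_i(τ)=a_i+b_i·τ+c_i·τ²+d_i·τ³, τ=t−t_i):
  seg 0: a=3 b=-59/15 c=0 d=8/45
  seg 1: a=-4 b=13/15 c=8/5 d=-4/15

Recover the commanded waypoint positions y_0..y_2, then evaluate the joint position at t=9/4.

y_0 = S_0(0) = a_0 = 3
y_1 = S_1(0) = a_1 = -4
y_2 = S_1(2) = 2
t_q=9/4 is in segment 0 (τ=9/4); S_0(τ)=-153/40

y_0=3 y_1=-4 y_2=2
S(9/4) = -153/40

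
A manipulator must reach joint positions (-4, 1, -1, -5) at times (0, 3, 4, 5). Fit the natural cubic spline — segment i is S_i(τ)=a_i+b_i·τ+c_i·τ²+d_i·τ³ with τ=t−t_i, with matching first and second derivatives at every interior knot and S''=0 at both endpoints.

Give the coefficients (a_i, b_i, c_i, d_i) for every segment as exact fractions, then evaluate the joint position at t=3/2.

  seg 0: a=-4 b=269/93 c=0 d=-38/279
  seg 1: a=1 b=-73/93 c=-38/31 d=1/93
  seg 2: a=-1 b=-298/93 c=-37/31 d=37/93
S(3/2) = -15/124

Δ: Δ0=5/3, Δ1=-2, Δ2=-4
row 1: diag=8, rhs=-22; c'=1/8, d'=-11/4
row 2: denom=4−1·1/8=31/8; d'=(-12−1·-11/4)/(31/8)=-74/31
back: M2=-74/31
back: M1=-11/4−1/8·-74/31=-76/31
M: M0=0, M1=-76/31, M2=-74/31, M3=0
seg 0: a=-4, c=M0/2=0, d=(M1−M0)/(6·3)=-38/279, b=Δ0−h0·(2M0+M1)/6=269/93
seg 1: a=1, c=M1/2=-38/31, d=(M2−M1)/(6·1)=1/93, b=Δ1−h1·(2M1+M2)/6=-73/93
seg 2: a=-1, c=M2/2=-37/31, d=(M3−M2)/(6·1)=37/93, b=Δ2−h2·(2M2+M3)/6=-298/93
t_q=3/2 → seg 0, τ=3/2; S=-4+269/93·τ+0·τ²+-38/279·τ³=-15/124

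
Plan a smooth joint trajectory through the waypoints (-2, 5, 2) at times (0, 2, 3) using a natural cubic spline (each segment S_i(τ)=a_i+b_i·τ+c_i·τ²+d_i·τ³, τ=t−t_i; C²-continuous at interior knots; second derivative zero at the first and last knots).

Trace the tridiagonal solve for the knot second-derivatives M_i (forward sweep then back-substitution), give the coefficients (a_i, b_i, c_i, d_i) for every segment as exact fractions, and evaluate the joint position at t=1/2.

Δ: Δ0=7/2, Δ1=-3
row 1: diag=6, rhs=-39; c'=1/6, d'=-13/2
back: M1=-13/2
M: M0=0, M1=-13/2, M2=0
seg 0: a=-2, c=M0/2=0, d=(M1−M0)/(6·2)=-13/24, b=Δ0−h0·(2M0+M1)/6=17/3
seg 1: a=5, c=M1/2=-13/4, d=(M2−M1)/(6·1)=13/12, b=Δ1−h1·(2M1+M2)/6=-5/6
t_q=1/2 → seg 0, τ=1/2; S=-2+17/3·τ+0·τ²+-13/24·τ³=49/64

  seg 0: a=-2 b=17/3 c=0 d=-13/24
  seg 1: a=5 b=-5/6 c=-13/4 d=13/12
S(1/2) = 49/64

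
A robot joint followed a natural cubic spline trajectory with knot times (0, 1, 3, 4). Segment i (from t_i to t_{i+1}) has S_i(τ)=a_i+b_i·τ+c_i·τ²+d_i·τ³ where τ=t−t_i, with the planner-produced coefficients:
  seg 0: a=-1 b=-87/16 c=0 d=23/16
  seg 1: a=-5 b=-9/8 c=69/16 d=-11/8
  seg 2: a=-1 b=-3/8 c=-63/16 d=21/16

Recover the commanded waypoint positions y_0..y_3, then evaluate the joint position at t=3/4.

y_0 = S_0(0) = a_0 = -1
y_1 = S_1(0) = a_1 = -5
y_2 = S_2(0) = a_2 = -1
y_3 = S_2(1) = -4
t_q=3/4 is in segment 0 (τ=3/4); S_0(τ)=-4579/1024

y_0=-1 y_1=-5 y_2=-1 y_3=-4
S(3/4) = -4579/1024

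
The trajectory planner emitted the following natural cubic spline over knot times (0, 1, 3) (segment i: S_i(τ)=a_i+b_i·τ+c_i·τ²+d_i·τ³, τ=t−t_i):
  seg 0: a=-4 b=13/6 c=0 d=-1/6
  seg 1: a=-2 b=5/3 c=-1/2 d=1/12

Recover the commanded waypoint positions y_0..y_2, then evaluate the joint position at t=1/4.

y_0=-4 y_1=-2 y_2=0
S(1/4) = -443/128

y_0 = S_0(0) = a_0 = -4
y_1 = S_1(0) = a_1 = -2
y_2 = S_1(2) = 0
t_q=1/4 is in segment 0 (τ=1/4); S_0(τ)=-443/128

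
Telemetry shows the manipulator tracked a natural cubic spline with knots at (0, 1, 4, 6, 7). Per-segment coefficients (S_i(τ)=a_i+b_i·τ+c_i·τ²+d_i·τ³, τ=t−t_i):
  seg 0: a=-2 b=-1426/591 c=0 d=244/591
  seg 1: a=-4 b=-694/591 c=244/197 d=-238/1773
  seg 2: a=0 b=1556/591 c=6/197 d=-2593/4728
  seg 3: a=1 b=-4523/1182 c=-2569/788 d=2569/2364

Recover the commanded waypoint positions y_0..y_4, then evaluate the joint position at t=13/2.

y_0=-2 y_1=-4 y_2=0 y_3=1 y_4=-5
S(13/2) = -10039/6304

y_0 = S_0(0) = a_0 = -2
y_1 = S_1(0) = a_1 = -4
y_2 = S_2(0) = a_2 = 0
y_3 = S_3(0) = a_3 = 1
y_4 = S_3(1) = -5
t_q=13/2 is in segment 3 (τ=1/2); S_3(τ)=-10039/6304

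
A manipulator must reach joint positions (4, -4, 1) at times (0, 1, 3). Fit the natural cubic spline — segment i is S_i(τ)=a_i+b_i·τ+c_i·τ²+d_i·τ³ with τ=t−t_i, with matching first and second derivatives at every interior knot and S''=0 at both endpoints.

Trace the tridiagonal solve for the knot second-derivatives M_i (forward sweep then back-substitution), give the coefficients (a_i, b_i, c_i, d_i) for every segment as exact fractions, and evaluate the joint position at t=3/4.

  seg 0: a=4 b=-39/4 c=0 d=7/4
  seg 1: a=-4 b=-9/2 c=21/4 d=-7/8
S(3/4) = -659/256

Δ: Δ0=-8, Δ1=5/2
row 1: diag=6, rhs=63; c'=1/3, d'=21/2
back: M1=21/2
M: M0=0, M1=21/2, M2=0
seg 0: a=4, c=M0/2=0, d=(M1−M0)/(6·1)=7/4, b=Δ0−h0·(2M0+M1)/6=-39/4
seg 1: a=-4, c=M1/2=21/4, d=(M2−M1)/(6·2)=-7/8, b=Δ1−h1·(2M1+M2)/6=-9/2
t_q=3/4 → seg 0, τ=3/4; S=4+-39/4·τ+0·τ²+7/4·τ³=-659/256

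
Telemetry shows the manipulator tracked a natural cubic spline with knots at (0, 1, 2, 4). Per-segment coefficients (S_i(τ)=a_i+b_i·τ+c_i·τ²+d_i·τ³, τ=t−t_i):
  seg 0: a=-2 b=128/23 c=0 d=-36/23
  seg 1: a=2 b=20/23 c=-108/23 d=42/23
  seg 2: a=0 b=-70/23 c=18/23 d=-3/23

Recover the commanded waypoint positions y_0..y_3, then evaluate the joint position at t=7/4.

y_0=-2 y_1=2 y_2=0 y_3=-4
S(7/4) = 25/32

y_0 = S_0(0) = a_0 = -2
y_1 = S_1(0) = a_1 = 2
y_2 = S_2(0) = a_2 = 0
y_3 = S_2(2) = -4
t_q=7/4 is in segment 1 (τ=3/4); S_1(τ)=25/32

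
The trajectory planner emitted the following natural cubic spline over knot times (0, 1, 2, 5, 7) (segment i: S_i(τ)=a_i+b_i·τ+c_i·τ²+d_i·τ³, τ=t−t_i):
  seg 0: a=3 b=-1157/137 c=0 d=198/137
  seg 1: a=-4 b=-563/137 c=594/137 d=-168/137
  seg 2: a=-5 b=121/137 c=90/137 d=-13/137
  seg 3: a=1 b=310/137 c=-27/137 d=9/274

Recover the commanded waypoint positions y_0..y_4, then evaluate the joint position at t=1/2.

y_0=3 y_1=-4 y_2=-5 y_3=1 y_4=5
S(1/2) = -571/548

y_0 = S_0(0) = a_0 = 3
y_1 = S_1(0) = a_1 = -4
y_2 = S_2(0) = a_2 = -5
y_3 = S_3(0) = a_3 = 1
y_4 = S_3(2) = 5
t_q=1/2 is in segment 0 (τ=1/2); S_0(τ)=-571/548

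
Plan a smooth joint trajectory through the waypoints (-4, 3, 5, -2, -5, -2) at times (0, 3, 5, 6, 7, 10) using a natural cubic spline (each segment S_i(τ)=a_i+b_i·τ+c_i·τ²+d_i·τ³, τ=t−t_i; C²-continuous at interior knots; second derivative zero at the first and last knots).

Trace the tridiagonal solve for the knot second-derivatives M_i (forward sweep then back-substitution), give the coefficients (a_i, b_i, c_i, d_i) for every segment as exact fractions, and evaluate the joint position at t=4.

Δ: Δ0=7/3, Δ1=1, Δ2=-7, Δ3=-3, Δ4=1
row 1: diag=10, rhs=-8; c'=1/5, d'=-4/5
row 2: denom=6−2·1/5=28/5; d'=(-48−2·-4/5)/(28/5)=-58/7
row 3: denom=4−1·5/28=107/28; d'=(24−1·-58/7)/(107/28)=904/107
row 4: denom=8−1·28/107=828/107; d'=(24−1·904/107)/(828/107)=416/207
back: M4=416/207
back: M3=904/107−28/107·416/207=1640/207
back: M2=-58/7−5/28·1640/207=-2008/207
back: M1=-4/5−1/5·-2008/207=236/207
M: M0=0, M1=236/207, M2=-2008/207, M3=1640/207, M4=416/207, M5=0
seg 0: a=-4, c=M0/2=0, d=(M1−M0)/(6·3)=118/1863, b=Δ0−h0·(2M0+M1)/6=365/207
seg 1: a=3, c=M1/2=118/207, d=(M2−M1)/(6·2)=-187/207, b=Δ1−h1·(2M1+M2)/6=719/207
seg 2: a=5, c=M2/2=-1004/207, d=(M3−M2)/(6·1)=608/207, b=Δ2−h2·(2M2+M3)/6=-117/23
seg 3: a=-2, c=M3/2=820/207, d=(M4−M3)/(6·1)=-68/69, b=Δ3−h3·(2M3+M4)/6=-1237/207
seg 4: a=-5, c=M4/2=208/207, d=(M5−M4)/(6·3)=-208/1863, b=Δ4−h4·(2M4+M5)/6=-209/207
t_q=4 → seg 1, τ=1; S=3+719/207·τ+118/207·τ²+-187/207·τ³=1271/207

  seg 0: a=-4 b=365/207 c=0 d=118/1863
  seg 1: a=3 b=719/207 c=118/207 d=-187/207
  seg 2: a=5 b=-117/23 c=-1004/207 d=608/207
  seg 3: a=-2 b=-1237/207 c=820/207 d=-68/69
  seg 4: a=-5 b=-209/207 c=208/207 d=-208/1863
S(4) = 1271/207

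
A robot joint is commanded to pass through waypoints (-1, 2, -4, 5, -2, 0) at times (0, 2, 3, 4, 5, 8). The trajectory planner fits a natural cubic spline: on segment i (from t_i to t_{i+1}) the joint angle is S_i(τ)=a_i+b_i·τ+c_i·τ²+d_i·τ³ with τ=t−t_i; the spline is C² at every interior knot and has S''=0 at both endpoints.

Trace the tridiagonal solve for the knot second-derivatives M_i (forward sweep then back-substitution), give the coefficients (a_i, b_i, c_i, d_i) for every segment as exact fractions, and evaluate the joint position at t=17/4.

Δ: Δ0=3/2, Δ1=-6, Δ2=9, Δ3=-7, Δ4=2/3
row 1: diag=6, rhs=-45; c'=1/6, d'=-15/2
row 2: denom=4−1·1/6=23/6; d'=(90−1·-15/2)/(23/6)=585/23
row 3: denom=4−1·6/23=86/23; d'=(-96−1·585/23)/(86/23)=-2793/86
row 4: denom=8−1·23/86=665/86; d'=(46−1·-2793/86)/(665/86)=6749/665
back: M4=6749/665
back: M3=-2793/86−23/86·6749/665=-23402/665
back: M2=585/23−6/23·-23402/665=23019/665
back: M1=-15/2−1/6·23019/665=-8824/665
M: M0=0, M1=-8824/665, M2=23019/665, M3=-23402/665, M4=6749/665, M5=0
seg 0: a=-1, c=M0/2=0, d=(M1−M0)/(6·2)=-2206/1995, b=Δ0−h0·(2M0+M1)/6=23633/3990
seg 1: a=2, c=M1/2=-4412/665, d=(M2−M1)/(6·1)=4549/570, b=Δ1−h1·(2M1+M2)/6=-29311/3990
seg 2: a=-4, c=M2/2=23019/1330, d=(M3−M2)/(6·1)=-46421/3990, b=Δ2−h2·(2M2+M3)/6=6637/1995
seg 3: a=5, c=M3/2=-11701/665, d=(M4−M3)/(6·1)=30151/3990, b=Δ3−h3·(2M3+M4)/6=2425/798
seg 4: a=-2, c=M4/2=6749/1330, d=(M5−M4)/(6·3)=-6749/11970, b=Δ4−h4·(2M4+M5)/6=-18917/1995
t_q=17/4 → seg 3, τ=1/4; S=5+2425/798·τ+-11701/665·τ²+30151/3990·τ³=406709/85120

  seg 0: a=-1 b=23633/3990 c=0 d=-2206/1995
  seg 1: a=2 b=-29311/3990 c=-4412/665 d=4549/570
  seg 2: a=-4 b=6637/1995 c=23019/1330 d=-46421/3990
  seg 3: a=5 b=2425/798 c=-11701/665 d=30151/3990
  seg 4: a=-2 b=-18917/1995 c=6749/1330 d=-6749/11970
S(17/4) = 406709/85120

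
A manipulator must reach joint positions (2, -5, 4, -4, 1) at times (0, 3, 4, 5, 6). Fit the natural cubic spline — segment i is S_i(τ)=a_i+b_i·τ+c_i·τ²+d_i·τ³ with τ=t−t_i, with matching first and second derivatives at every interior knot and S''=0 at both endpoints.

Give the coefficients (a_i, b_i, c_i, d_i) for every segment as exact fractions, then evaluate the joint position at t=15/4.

  seg 0: a=2 b=-3071/348 c=0 d=251/348
  seg 1: a=-5 b=1853/174 c=753/116 d=-2833/348
  seg 2: a=4 b=-275/348 c=-520/29 d=3731/348
  seg 3: a=-4 b=-781/174 c=1651/116 d=-1651/348
S(15/4) = 23787/7424

Δ: Δ0=-7/3, Δ1=9, Δ2=-8, Δ3=5
row 1: diag=8, rhs=68; c'=1/8, d'=17/2
row 2: denom=4−1·1/8=31/8; d'=(-102−1·17/2)/(31/8)=-884/31
row 3: denom=4−1·8/31=116/31; d'=(78−1·-884/31)/(116/31)=1651/58
back: M3=1651/58
back: M2=-884/31−8/31·1651/58=-1040/29
back: M1=17/2−1/8·-1040/29=753/58
M: M0=0, M1=753/58, M2=-1040/29, M3=1651/58, M4=0
seg 0: a=2, c=M0/2=0, d=(M1−M0)/(6·3)=251/348, b=Δ0−h0·(2M0+M1)/6=-3071/348
seg 1: a=-5, c=M1/2=753/116, d=(M2−M1)/(6·1)=-2833/348, b=Δ1−h1·(2M1+M2)/6=1853/174
seg 2: a=4, c=M2/2=-520/29, d=(M3−M2)/(6·1)=3731/348, b=Δ2−h2·(2M2+M3)/6=-275/348
seg 3: a=-4, c=M3/2=1651/116, d=(M4−M3)/(6·1)=-1651/348, b=Δ3−h3·(2M3+M4)/6=-781/174
t_q=15/4 → seg 1, τ=3/4; S=-5+1853/174·τ+753/116·τ²+-2833/348·τ³=23787/7424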